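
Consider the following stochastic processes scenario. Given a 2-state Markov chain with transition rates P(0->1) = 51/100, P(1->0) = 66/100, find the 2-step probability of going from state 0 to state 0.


Computing P^2 by matrix multiplication.
P = [[0.4900, 0.5100], [0.6600, 0.3400]]
After raising P to the power 2:
P^2(0,0) = 0.5767

0.5767


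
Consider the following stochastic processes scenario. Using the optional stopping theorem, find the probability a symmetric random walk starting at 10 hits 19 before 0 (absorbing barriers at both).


By optional stopping theorem: E(M at tau) = M(0) = 10
P(hit 19)*19 + P(hit 0)*0 = 10
P(hit 19) = (10 - 0)/(19 - 0) = 10/19 = 0.5263

0.5263


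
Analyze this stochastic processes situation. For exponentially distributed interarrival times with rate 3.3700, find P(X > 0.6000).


P(X > t) = exp(-lambda * t)
= exp(-3.3700 * 0.6000)
= exp(-2.0220) = 0.1324

0.1324


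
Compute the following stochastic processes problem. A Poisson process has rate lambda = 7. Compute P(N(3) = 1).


P(N(t)=k) = (lambda*t)^k * exp(-lambda*t) / k!
lambda*t = 21
= 21^1 * exp(-21) / 1!
= 21 * 7.5826e-10 / 1
= 1.5923e-08

1.5923e-08


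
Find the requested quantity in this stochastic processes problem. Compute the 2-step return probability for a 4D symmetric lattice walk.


P(return in 2 steps) = P(reverse first step) = 1/(2d)
= 1/8
= 0.1250

0.1250


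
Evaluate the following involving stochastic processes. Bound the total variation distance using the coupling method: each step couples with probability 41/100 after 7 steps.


TV distance bound <= (1-delta)^n
= (1 - 0.4100)^7
= 0.5900^7
= 0.0249

0.0249


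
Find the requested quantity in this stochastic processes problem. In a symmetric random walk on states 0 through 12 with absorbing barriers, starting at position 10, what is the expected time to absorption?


For symmetric RW on 0,...,N with absorbing barriers, E(i) = i*(N-i)
E(10) = 10 * 2 = 20

20


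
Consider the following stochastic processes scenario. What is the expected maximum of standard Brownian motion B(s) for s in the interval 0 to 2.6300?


E(max B(s)) = sqrt(2t/pi)
= sqrt(2*2.6300/pi)
= sqrt(1.6743)
= 1.2940

1.2940


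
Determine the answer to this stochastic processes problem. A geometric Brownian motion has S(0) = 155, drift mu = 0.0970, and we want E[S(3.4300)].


E[S(t)] = S(0) * exp(mu * t)
= 155 * exp(0.0970 * 3.4300)
= 155 * 1.3947
= 216.1851

216.1851


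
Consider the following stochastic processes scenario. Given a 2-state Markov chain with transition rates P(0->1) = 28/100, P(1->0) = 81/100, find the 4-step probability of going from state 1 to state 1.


Computing P^4 by matrix multiplication.
P = [[0.7200, 0.2800], [0.8100, 0.1900]]
After raising P to the power 4:
P^4(1,1) = 0.2569

0.2569


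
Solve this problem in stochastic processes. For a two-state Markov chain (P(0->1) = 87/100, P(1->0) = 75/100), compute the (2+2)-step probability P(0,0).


P^4 = P^2 * P^2
Computing via matrix multiplication of the transition matrix.
Entry (0,0) of P^4 = 0.5423

0.5423


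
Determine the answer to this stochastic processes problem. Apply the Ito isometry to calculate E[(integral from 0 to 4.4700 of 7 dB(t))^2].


By Ito isometry: E[(int f dB)^2] = int f^2 dt
= 7^2 * 4.4700
= 49 * 4.4700 = 219.0300

219.0300


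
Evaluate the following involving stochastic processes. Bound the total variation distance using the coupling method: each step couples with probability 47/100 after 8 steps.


TV distance bound <= (1-delta)^n
= (1 - 0.4700)^8
= 0.5300^8
= 0.0062

0.0062


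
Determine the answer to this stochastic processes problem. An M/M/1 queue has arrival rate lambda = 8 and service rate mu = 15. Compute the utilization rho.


rho = lambda/mu
= 8/15
= 0.5333

0.5333


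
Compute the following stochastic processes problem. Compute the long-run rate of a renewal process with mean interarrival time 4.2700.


Long-run renewal rate = 1/E(X)
= 1/4.2700
= 0.2342

0.2342


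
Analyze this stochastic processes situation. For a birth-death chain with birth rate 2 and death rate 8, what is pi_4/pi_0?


For birth-death process, pi_n/pi_0 = (lambda/mu)^n
= (2/8)^4
= 0.0039

0.0039


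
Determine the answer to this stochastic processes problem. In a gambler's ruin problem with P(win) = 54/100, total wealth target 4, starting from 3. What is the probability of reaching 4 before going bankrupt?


Gambler's ruin formula:
r = q/p = 0.4600/0.5400 = 0.8519
P(win) = (1 - r^i)/(1 - r^N)
= (1 - 0.8519^3)/(1 - 0.8519^4)
= 0.8066

0.8066


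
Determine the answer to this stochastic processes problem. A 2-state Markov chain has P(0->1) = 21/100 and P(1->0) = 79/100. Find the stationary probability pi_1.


Stationary distribution: pi_0 = p10/(p01+p10), pi_1 = p01/(p01+p10)
p01 = 0.2100, p10 = 0.7900
pi_1 = 0.2100

0.2100


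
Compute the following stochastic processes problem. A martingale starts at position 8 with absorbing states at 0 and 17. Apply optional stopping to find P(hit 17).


By optional stopping theorem: E(M at tau) = M(0) = 8
P(hit 17)*17 + P(hit 0)*0 = 8
P(hit 17) = (8 - 0)/(17 - 0) = 8/17 = 0.4706

0.4706


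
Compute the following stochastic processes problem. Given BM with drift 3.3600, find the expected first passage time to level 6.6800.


Expected first passage time = a/mu
= 6.6800/3.3600
= 1.9881

1.9881


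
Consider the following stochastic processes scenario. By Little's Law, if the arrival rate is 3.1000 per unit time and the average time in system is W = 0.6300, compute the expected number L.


Little's Law: L = lambda * W
= 3.1000 * 0.6300
= 1.9530

1.9530


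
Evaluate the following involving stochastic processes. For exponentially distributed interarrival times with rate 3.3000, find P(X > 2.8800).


P(X > t) = exp(-lambda * t)
= exp(-3.3000 * 2.8800)
= exp(-9.5040) = 7.4553e-05

7.4553e-05


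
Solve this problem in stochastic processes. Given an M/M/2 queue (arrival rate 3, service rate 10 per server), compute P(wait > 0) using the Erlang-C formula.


a = lambda/mu = 0.3000
rho = a/c = 0.1500
Erlang-C formula applied:
C(c,a) = 0.0391

0.0391


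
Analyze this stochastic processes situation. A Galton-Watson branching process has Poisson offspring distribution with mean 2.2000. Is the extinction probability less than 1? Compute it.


Since mu = 2.2000 > 1, extinction prob q < 1.
Solve s = exp(mu*(s-1)) iteratively.
q = 0.1563

0.1563


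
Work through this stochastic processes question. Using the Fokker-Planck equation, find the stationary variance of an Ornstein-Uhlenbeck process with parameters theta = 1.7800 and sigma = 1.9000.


Stationary variance = sigma^2 / (2*theta)
= 1.9000^2 / (2*1.7800)
= 3.6100 / 3.5600
= 1.0140

1.0140


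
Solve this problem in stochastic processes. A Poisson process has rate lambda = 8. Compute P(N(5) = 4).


P(N(t)=k) = (lambda*t)^k * exp(-lambda*t) / k!
lambda*t = 40
= 40^4 * exp(-40) / 4!
= 2560000 * 4.2484e-18 / 24
= 4.5316e-13

4.5316e-13


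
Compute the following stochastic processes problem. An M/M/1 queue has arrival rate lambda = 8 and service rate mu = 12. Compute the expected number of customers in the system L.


rho = 8/12 = 0.6667
L = rho/(1-rho)
= 0.6667/0.3333
= 2.0000

2.0000


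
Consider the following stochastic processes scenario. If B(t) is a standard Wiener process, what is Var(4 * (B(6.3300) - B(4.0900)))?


Var(alpha*(B(t)-B(s))) = alpha^2 * (t-s)
= 4^2 * (6.3300 - 4.0900)
= 16 * 2.2400
= 35.8400

35.8400


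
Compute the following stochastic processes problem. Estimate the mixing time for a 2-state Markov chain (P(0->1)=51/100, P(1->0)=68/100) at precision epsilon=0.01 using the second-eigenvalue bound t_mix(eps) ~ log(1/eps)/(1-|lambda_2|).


lambda_2 = |1 - p01 - p10| = |1 - 0.5100 - 0.6800| = 0.1900
t_mix ~ log(1/eps)/(1 - |lambda_2|)
= log(100)/(1 - 0.1900) = 4.6052/0.8100
= 5.6854

5.6854


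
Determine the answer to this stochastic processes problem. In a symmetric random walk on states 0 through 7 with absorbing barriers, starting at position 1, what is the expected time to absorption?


For symmetric RW on 0,...,N with absorbing barriers, E(i) = i*(N-i)
E(1) = 1 * 6 = 6

6


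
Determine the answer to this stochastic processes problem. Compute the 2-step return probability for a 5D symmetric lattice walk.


P(return in 2 steps) = P(reverse first step) = 1/(2d)
= 1/10
= 0.1000

0.1000


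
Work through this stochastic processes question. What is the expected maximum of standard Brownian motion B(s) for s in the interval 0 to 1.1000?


E(max B(s)) = sqrt(2t/pi)
= sqrt(2*1.1000/pi)
= sqrt(0.7003)
= 0.8368

0.8368


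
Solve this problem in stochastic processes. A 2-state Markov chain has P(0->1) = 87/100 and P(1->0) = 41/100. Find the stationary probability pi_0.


Stationary distribution: pi_0 = p10/(p01+p10), pi_1 = p01/(p01+p10)
p01 = 0.8700, p10 = 0.4100
pi_0 = 0.3203

0.3203


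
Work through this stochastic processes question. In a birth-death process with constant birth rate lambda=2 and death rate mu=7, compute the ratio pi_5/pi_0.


For birth-death process, pi_n/pi_0 = (lambda/mu)^n
= (2/7)^5
= 0.0019

0.0019


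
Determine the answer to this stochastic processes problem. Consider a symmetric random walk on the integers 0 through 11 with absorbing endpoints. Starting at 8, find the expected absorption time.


For symmetric RW on 0,...,N with absorbing barriers, E(i) = i*(N-i)
E(8) = 8 * 3 = 24

24


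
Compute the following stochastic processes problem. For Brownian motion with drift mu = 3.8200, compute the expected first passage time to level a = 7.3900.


Expected first passage time = a/mu
= 7.3900/3.8200
= 1.9346

1.9346


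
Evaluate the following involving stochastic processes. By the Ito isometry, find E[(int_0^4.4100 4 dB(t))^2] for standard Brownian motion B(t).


By Ito isometry: E[(int f dB)^2] = int f^2 dt
= 4^2 * 4.4100
= 16 * 4.4100 = 70.5600

70.5600


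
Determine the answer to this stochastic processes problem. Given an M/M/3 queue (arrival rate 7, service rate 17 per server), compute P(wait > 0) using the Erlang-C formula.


a = lambda/mu = 0.4118
rho = a/c = 0.1373
Erlang-C formula applied:
C(c,a) = 0.0089

0.0089


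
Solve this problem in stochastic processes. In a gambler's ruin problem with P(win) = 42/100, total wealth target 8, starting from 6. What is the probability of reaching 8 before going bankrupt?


Gambler's ruin formula:
r = q/p = 0.5800/0.4200 = 1.3810
P(win) = (1 - r^i)/(1 - r^N)
= (1 - 1.3810^6)/(1 - 1.3810^8)
= 0.4855

0.4855


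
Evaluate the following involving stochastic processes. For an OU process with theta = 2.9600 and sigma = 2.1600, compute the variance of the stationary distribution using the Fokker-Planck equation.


Stationary variance = sigma^2 / (2*theta)
= 2.1600^2 / (2*2.9600)
= 4.6656 / 5.9200
= 0.7881

0.7881


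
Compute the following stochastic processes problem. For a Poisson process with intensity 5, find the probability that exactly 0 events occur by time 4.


P(N(t)=k) = (lambda*t)^k * exp(-lambda*t) / k!
lambda*t = 20
= 20^0 * exp(-20) / 0!
= 1 * 2.0612e-09 / 1
= 2.0612e-09

2.0612e-09


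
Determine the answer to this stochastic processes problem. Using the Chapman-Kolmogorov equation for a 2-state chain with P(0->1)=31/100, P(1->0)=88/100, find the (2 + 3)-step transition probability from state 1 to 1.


P^5 = P^2 * P^3
Computing via matrix multiplication of the transition matrix.
Entry (1,1) of P^5 = 0.2603

0.2603


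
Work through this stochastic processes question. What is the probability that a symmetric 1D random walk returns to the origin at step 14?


P(S(14) = 0) = C(14,7) / 4^7
= 3432 / 16384
= 0.2095

0.2095


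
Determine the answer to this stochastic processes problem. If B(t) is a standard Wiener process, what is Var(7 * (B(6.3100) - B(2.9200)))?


Var(alpha*(B(t)-B(s))) = alpha^2 * (t-s)
= 7^2 * (6.3100 - 2.9200)
= 49 * 3.3900
= 166.1100

166.1100


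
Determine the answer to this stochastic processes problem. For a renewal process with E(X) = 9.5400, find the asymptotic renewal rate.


Long-run renewal rate = 1/E(X)
= 1/9.5400
= 0.1048

0.1048


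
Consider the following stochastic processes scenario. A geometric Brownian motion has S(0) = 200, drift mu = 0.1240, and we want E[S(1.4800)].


E[S(t)] = S(0) * exp(mu * t)
= 200 * exp(0.1240 * 1.4800)
= 200 * 1.2014
= 240.2878

240.2878


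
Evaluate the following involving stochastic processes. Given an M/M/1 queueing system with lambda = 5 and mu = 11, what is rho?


rho = lambda/mu
= 5/11
= 0.4545

0.4545


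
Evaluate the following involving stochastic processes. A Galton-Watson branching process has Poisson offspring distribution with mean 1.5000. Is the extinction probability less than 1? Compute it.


Since mu = 1.5000 > 1, extinction prob q < 1.
Solve s = exp(mu*(s-1)) iteratively.
q = 0.4172

0.4172


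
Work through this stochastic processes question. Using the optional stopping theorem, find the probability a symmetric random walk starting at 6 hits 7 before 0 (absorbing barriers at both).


By optional stopping theorem: E(M at tau) = M(0) = 6
P(hit 7)*7 + P(hit 0)*0 = 6
P(hit 7) = (6 - 0)/(7 - 0) = 6/7 = 0.8571

0.8571


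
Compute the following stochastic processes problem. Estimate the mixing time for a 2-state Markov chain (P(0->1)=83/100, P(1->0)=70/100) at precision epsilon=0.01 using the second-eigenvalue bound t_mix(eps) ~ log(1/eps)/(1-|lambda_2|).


lambda_2 = |1 - p01 - p10| = |1 - 0.8300 - 0.7000| = 0.5300
t_mix ~ log(1/eps)/(1 - |lambda_2|)
= log(100)/(1 - 0.5300) = 4.6052/0.4700
= 9.7982

9.7982


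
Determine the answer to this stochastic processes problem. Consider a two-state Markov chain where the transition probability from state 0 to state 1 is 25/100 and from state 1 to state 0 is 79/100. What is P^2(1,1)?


Computing P^2 by matrix multiplication.
P = [[0.7500, 0.2500], [0.7900, 0.2100]]
After raising P to the power 2:
P^2(1,1) = 0.2416

0.2416


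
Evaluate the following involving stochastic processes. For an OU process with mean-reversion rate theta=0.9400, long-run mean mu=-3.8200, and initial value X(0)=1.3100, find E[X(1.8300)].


E[X(t)] = mu + (X(0) - mu)*exp(-theta*t)
= -3.8200 + (1.3100 - -3.8200)*exp(-0.9400*1.8300)
= -3.8200 + 5.1300 * 0.1790
= -2.9016

-2.9016


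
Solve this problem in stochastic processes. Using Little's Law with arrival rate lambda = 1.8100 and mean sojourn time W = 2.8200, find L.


Little's Law: L = lambda * W
= 1.8100 * 2.8200
= 5.1042

5.1042


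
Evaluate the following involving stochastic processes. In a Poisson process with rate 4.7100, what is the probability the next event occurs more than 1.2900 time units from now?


P(X > t) = exp(-lambda * t)
= exp(-4.7100 * 1.2900)
= exp(-6.0759) = 0.0023

0.0023


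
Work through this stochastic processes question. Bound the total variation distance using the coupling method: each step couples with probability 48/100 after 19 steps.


TV distance bound <= (1-delta)^n
= (1 - 0.4800)^19
= 0.5200^19
= 4.0185e-06

4.0185e-06


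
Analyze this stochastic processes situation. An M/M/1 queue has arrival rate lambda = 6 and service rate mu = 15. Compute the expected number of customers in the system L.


rho = 6/15 = 0.4000
L = rho/(1-rho)
= 0.4000/0.6000
= 0.6667

0.6667


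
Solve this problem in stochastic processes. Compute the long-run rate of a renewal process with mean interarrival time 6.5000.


Long-run renewal rate = 1/E(X)
= 1/6.5000
= 0.1538

0.1538


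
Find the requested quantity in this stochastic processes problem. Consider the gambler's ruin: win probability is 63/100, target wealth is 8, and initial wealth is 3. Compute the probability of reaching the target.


Gambler's ruin formula:
r = q/p = 0.3700/0.6300 = 0.5873
P(win) = (1 - r^i)/(1 - r^N)
= (1 - 0.5873^3)/(1 - 0.5873^8)
= 0.8089

0.8089


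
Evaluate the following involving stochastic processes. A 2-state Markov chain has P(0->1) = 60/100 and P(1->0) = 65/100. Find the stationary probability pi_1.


Stationary distribution: pi_0 = p10/(p01+p10), pi_1 = p01/(p01+p10)
p01 = 0.6000, p10 = 0.6500
pi_1 = 0.4800

0.4800


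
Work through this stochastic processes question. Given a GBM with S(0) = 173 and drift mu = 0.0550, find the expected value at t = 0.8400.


E[S(t)] = S(0) * exp(mu * t)
= 173 * exp(0.0550 * 0.8400)
= 173 * 1.0473
= 181.1801

181.1801


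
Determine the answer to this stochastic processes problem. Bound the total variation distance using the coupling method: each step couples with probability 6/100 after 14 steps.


TV distance bound <= (1-delta)^n
= (1 - 0.0600)^14
= 0.9400^14
= 0.4205

0.4205


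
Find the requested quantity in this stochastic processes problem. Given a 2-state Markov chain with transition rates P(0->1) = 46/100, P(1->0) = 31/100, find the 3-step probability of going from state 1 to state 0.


Computing P^3 by matrix multiplication.
P = [[0.5400, 0.4600], [0.3100, 0.6900]]
After raising P to the power 3:
P^3(1,0) = 0.3977

0.3977


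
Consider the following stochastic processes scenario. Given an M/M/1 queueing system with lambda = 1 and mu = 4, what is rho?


rho = lambda/mu
= 1/4
= 0.2500

0.2500


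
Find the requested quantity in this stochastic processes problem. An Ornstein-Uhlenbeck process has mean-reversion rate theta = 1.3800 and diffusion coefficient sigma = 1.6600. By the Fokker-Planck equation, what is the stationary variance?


Stationary variance = sigma^2 / (2*theta)
= 1.6600^2 / (2*1.3800)
= 2.7556 / 2.7600
= 0.9984

0.9984


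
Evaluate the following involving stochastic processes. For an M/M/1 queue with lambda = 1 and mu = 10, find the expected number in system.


rho = 1/10 = 0.1000
L = rho/(1-rho)
= 0.1000/0.9000
= 0.1111

0.1111


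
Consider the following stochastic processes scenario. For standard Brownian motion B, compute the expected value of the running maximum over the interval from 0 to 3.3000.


E(max B(s)) = sqrt(2t/pi)
= sqrt(2*3.3000/pi)
= sqrt(2.1008)
= 1.4494

1.4494


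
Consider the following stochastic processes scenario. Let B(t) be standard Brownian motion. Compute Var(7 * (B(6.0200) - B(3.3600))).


Var(alpha*(B(t)-B(s))) = alpha^2 * (t-s)
= 7^2 * (6.0200 - 3.3600)
= 49 * 2.6600
= 130.3400

130.3400


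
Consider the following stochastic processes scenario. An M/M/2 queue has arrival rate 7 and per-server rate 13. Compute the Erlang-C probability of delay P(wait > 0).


a = lambda/mu = 0.5385
rho = a/c = 0.2692
Erlang-C formula applied:
C(c,a) = 0.1142

0.1142


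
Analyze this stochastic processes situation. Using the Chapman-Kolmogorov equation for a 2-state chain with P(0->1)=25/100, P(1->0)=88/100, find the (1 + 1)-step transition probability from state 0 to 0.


P^2 = P^1 * P^1
Computing via matrix multiplication of the transition matrix.
Entry (0,0) of P^2 = 0.7825

0.7825


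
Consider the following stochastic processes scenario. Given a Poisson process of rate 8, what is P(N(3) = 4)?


P(N(t)=k) = (lambda*t)^k * exp(-lambda*t) / k!
lambda*t = 24
= 24^4 * exp(-24) / 4!
= 331776 * 3.7751e-11 / 24
= 5.2187e-07

5.2187e-07


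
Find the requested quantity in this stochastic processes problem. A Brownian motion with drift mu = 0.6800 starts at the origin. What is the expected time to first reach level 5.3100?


Expected first passage time = a/mu
= 5.3100/0.6800
= 7.8088

7.8088


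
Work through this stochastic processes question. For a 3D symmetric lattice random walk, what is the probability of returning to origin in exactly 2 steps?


P(return in 2 steps) = P(reverse first step) = 1/(2d)
= 1/6
= 0.1667

0.1667


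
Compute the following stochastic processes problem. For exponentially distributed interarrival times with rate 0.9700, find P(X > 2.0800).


P(X > t) = exp(-lambda * t)
= exp(-0.9700 * 2.0800)
= exp(-2.0176) = 0.1330

0.1330


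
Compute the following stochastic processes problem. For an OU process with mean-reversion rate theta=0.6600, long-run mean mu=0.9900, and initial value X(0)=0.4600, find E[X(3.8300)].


E[X(t)] = mu + (X(0) - mu)*exp(-theta*t)
= 0.9900 + (0.4600 - 0.9900)*exp(-0.6600*3.8300)
= 0.9900 + -0.5300 * 0.0798
= 0.9477

0.9477


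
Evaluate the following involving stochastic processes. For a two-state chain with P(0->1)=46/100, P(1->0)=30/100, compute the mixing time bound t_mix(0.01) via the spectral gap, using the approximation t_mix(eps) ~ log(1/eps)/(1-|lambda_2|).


lambda_2 = |1 - p01 - p10| = |1 - 0.4600 - 0.3000| = 0.2400
t_mix ~ log(1/eps)/(1 - |lambda_2|)
= log(100)/(1 - 0.2400) = 4.6052/0.7600
= 6.0594

6.0594


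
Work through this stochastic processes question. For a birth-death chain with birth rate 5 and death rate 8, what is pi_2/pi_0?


For birth-death process, pi_n/pi_0 = (lambda/mu)^n
= (5/8)^2
= 0.3906

0.3906


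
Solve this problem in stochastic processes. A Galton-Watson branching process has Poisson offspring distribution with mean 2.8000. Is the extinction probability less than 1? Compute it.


Since mu = 2.8000 > 1, extinction prob q < 1.
Solve s = exp(mu*(s-1)) iteratively.
q = 0.0750

0.0750


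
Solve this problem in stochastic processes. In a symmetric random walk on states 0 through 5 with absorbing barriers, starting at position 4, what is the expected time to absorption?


For symmetric RW on 0,...,N with absorbing barriers, E(i) = i*(N-i)
E(4) = 4 * 1 = 4

4


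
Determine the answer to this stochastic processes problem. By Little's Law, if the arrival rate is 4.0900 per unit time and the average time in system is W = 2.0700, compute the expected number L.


Little's Law: L = lambda * W
= 4.0900 * 2.0700
= 8.4663

8.4663


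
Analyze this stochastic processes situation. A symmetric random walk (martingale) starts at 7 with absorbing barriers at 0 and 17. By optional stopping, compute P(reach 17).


By optional stopping theorem: E(M at tau) = M(0) = 7
P(hit 17)*17 + P(hit 0)*0 = 7
P(hit 17) = (7 - 0)/(17 - 0) = 7/17 = 0.4118

0.4118


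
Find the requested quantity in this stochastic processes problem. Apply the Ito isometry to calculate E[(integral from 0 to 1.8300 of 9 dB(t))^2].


By Ito isometry: E[(int f dB)^2] = int f^2 dt
= 9^2 * 1.8300
= 81 * 1.8300 = 148.2300

148.2300


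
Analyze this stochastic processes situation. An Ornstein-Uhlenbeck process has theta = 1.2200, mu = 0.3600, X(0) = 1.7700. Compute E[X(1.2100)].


E[X(t)] = mu + (X(0) - mu)*exp(-theta*t)
= 0.3600 + (1.7700 - 0.3600)*exp(-1.2200*1.2100)
= 0.3600 + 1.4100 * 0.2285
= 0.6822

0.6822


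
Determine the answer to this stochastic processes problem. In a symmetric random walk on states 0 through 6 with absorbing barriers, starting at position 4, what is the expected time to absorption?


For symmetric RW on 0,...,N with absorbing barriers, E(i) = i*(N-i)
E(4) = 4 * 2 = 8

8


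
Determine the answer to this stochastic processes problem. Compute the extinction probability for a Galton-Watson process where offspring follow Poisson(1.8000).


Since mu = 1.8000 > 1, extinction prob q < 1.
Solve s = exp(mu*(s-1)) iteratively.
q = 0.2676

0.2676


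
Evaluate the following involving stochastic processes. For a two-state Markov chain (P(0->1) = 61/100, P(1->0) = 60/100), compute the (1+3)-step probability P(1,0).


P^4 = P^1 * P^3
Computing via matrix multiplication of the transition matrix.
Entry (1,0) of P^4 = 0.4949

0.4949


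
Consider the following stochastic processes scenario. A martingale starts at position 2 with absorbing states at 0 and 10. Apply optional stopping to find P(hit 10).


By optional stopping theorem: E(M at tau) = M(0) = 2
P(hit 10)*10 + P(hit 0)*0 = 2
P(hit 10) = (2 - 0)/(10 - 0) = 1/5 = 0.2000

0.2000


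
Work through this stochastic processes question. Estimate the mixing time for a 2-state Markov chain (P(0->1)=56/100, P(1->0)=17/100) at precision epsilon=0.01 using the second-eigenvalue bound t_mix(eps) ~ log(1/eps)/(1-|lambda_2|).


lambda_2 = |1 - p01 - p10| = |1 - 0.5600 - 0.1700| = 0.2700
t_mix ~ log(1/eps)/(1 - |lambda_2|)
= log(100)/(1 - 0.2700) = 4.6052/0.7300
= 6.3085

6.3085


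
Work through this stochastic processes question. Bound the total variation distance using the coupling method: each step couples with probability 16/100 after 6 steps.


TV distance bound <= (1-delta)^n
= (1 - 0.1600)^6
= 0.8400^6
= 0.3513

0.3513


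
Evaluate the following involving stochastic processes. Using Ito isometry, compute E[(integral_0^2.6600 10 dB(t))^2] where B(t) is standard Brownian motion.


By Ito isometry: E[(int f dB)^2] = int f^2 dt
= 10^2 * 2.6600
= 100 * 2.6600 = 266.0000

266.0000


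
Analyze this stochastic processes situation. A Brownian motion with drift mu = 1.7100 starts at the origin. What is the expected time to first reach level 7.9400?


Expected first passage time = a/mu
= 7.9400/1.7100
= 4.6433

4.6433


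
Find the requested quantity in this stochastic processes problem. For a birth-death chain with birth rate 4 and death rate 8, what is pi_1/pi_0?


For birth-death process, pi_n/pi_0 = (lambda/mu)^n
= (4/8)^1
= 0.5000

0.5000


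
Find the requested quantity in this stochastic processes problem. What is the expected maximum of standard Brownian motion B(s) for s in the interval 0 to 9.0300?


E(max B(s)) = sqrt(2t/pi)
= sqrt(2*9.0300/pi)
= sqrt(5.7487)
= 2.3976

2.3976


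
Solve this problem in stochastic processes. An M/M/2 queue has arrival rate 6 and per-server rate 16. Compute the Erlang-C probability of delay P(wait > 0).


a = lambda/mu = 0.3750
rho = a/c = 0.1875
Erlang-C formula applied:
C(c,a) = 0.0592

0.0592


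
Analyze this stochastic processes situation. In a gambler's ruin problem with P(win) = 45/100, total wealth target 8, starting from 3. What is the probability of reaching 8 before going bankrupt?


Gambler's ruin formula:
r = q/p = 0.5500/0.4500 = 1.2222
P(win) = (1 - r^i)/(1 - r^N)
= (1 - 1.2222^3)/(1 - 1.2222^8)
= 0.2075

0.2075


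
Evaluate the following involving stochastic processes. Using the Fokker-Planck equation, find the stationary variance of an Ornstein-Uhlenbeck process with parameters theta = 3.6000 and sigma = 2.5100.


Stationary variance = sigma^2 / (2*theta)
= 2.5100^2 / (2*3.6000)
= 6.3001 / 7.2000
= 0.8750

0.8750


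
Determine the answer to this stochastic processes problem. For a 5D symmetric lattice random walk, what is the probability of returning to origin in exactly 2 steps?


P(return in 2 steps) = P(reverse first step) = 1/(2d)
= 1/10
= 0.1000

0.1000


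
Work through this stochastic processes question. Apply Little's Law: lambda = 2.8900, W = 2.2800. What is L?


Little's Law: L = lambda * W
= 2.8900 * 2.2800
= 6.5892

6.5892


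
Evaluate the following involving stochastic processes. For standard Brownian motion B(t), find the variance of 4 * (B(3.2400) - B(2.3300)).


Var(alpha*(B(t)-B(s))) = alpha^2 * (t-s)
= 4^2 * (3.2400 - 2.3300)
= 16 * 0.9100
= 14.5600

14.5600


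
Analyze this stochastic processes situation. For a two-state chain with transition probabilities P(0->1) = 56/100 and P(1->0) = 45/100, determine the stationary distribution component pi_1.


Stationary distribution: pi_0 = p10/(p01+p10), pi_1 = p01/(p01+p10)
p01 = 0.5600, p10 = 0.4500
pi_1 = 0.5545

0.5545


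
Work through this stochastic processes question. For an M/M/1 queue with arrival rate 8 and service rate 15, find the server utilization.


rho = lambda/mu
= 8/15
= 0.5333

0.5333


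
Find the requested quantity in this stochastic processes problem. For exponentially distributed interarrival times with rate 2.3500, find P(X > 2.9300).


P(X > t) = exp(-lambda * t)
= exp(-2.3500 * 2.9300)
= exp(-6.8855) = 0.0010

0.0010


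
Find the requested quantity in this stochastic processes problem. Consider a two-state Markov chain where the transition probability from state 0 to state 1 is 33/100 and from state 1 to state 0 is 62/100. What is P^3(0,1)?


Computing P^3 by matrix multiplication.
P = [[0.6700, 0.3300], [0.6200, 0.3800]]
After raising P to the power 3:
P^3(0,1) = 0.3473

0.3473


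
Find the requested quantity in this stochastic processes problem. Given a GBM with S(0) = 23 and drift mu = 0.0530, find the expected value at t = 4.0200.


E[S(t)] = S(0) * exp(mu * t)
= 23 * exp(0.0530 * 4.0200)
= 23 * 1.2375
= 28.4616

28.4616


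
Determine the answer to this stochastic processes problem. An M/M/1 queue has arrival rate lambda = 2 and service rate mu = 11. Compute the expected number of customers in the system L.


rho = 2/11 = 0.1818
L = rho/(1-rho)
= 0.1818/0.8182
= 0.2222

0.2222


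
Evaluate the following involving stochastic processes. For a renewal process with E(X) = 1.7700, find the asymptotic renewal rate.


Long-run renewal rate = 1/E(X)
= 1/1.7700
= 0.5650

0.5650


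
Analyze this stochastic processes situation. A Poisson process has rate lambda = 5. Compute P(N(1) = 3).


P(N(t)=k) = (lambda*t)^k * exp(-lambda*t) / k!
lambda*t = 5
= 5^3 * exp(-5) / 3!
= 125 * 0.0067 / 6
= 0.1404

0.1404


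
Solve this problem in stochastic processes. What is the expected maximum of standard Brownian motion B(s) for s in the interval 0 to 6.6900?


E(max B(s)) = sqrt(2t/pi)
= sqrt(2*6.6900/pi)
= sqrt(4.2590)
= 2.0637

2.0637


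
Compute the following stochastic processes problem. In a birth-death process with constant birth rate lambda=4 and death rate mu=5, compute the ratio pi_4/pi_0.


For birth-death process, pi_n/pi_0 = (lambda/mu)^n
= (4/5)^4
= 0.4096

0.4096


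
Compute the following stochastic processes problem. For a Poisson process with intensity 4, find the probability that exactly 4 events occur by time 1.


P(N(t)=k) = (lambda*t)^k * exp(-lambda*t) / k!
lambda*t = 4
= 4^4 * exp(-4) / 4!
= 256 * 0.0183 / 24
= 0.1954

0.1954


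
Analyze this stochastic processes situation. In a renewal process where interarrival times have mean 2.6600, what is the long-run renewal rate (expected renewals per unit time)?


Long-run renewal rate = 1/E(X)
= 1/2.6600
= 0.3759

0.3759


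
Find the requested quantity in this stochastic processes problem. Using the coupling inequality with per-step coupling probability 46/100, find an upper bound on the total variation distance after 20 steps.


TV distance bound <= (1-delta)^n
= (1 - 0.4600)^20
= 0.5400^20
= 4.4450e-06

4.4450e-06


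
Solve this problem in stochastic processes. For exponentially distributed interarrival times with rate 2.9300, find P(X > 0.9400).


P(X > t) = exp(-lambda * t)
= exp(-2.9300 * 0.9400)
= exp(-2.7542) = 0.0637

0.0637


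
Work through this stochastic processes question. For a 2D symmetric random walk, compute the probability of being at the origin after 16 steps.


P = C(16,8)^2 / 4^16
= 12870^2 / 4294967296
= 165636900 / 4294967296
= 0.0386

0.0386


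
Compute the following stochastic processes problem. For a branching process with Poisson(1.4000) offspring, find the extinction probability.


Since mu = 1.4000 > 1, extinction prob q < 1.
Solve s = exp(mu*(s-1)) iteratively.
q = 0.4890

0.4890


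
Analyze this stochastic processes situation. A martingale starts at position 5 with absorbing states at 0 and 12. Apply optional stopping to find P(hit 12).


By optional stopping theorem: E(M at tau) = M(0) = 5
P(hit 12)*12 + P(hit 0)*0 = 5
P(hit 12) = (5 - 0)/(12 - 0) = 5/12 = 0.4167

0.4167


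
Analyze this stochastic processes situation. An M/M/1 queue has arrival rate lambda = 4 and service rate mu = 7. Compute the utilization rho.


rho = lambda/mu
= 4/7
= 0.5714

0.5714


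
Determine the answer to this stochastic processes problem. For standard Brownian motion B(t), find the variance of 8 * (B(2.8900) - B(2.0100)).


Var(alpha*(B(t)-B(s))) = alpha^2 * (t-s)
= 8^2 * (2.8900 - 2.0100)
= 64 * 0.8800
= 56.3200

56.3200


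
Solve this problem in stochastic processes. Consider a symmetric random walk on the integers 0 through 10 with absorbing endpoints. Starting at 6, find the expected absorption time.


For symmetric RW on 0,...,N with absorbing barriers, E(i) = i*(N-i)
E(6) = 6 * 4 = 24

24


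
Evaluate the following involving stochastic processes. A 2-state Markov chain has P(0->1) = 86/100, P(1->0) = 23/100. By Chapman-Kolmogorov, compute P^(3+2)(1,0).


P^5 = P^3 * P^2
Computing via matrix multiplication of the transition matrix.
Entry (1,0) of P^5 = 0.2110

0.2110


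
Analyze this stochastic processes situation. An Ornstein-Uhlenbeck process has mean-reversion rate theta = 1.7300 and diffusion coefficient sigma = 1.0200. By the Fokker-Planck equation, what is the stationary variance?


Stationary variance = sigma^2 / (2*theta)
= 1.0200^2 / (2*1.7300)
= 1.0404 / 3.4600
= 0.3007

0.3007


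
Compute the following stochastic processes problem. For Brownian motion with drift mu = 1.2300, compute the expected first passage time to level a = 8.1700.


Expected first passage time = a/mu
= 8.1700/1.2300
= 6.6423

6.6423


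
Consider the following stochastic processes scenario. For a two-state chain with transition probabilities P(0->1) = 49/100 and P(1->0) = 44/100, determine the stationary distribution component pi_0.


Stationary distribution: pi_0 = p10/(p01+p10), pi_1 = p01/(p01+p10)
p01 = 0.4900, p10 = 0.4400
pi_0 = 0.4731

0.4731


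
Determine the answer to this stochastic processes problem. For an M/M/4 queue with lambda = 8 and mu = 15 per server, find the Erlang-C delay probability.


a = lambda/mu = 0.5333
rho = a/c = 0.1333
Erlang-C formula applied:
C(c,a) = 0.0023

0.0023


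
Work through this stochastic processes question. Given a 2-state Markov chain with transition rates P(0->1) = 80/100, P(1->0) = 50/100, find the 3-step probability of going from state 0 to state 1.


Computing P^3 by matrix multiplication.
P = [[0.2000, 0.8000], [0.5000, 0.5000]]
After raising P to the power 3:
P^3(0,1) = 0.6320

0.6320


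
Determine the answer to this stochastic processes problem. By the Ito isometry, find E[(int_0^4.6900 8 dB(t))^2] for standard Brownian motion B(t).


By Ito isometry: E[(int f dB)^2] = int f^2 dt
= 8^2 * 4.6900
= 64 * 4.6900 = 300.1600

300.1600


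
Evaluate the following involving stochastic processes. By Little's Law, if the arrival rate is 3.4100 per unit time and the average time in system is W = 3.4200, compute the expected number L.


Little's Law: L = lambda * W
= 3.4100 * 3.4200
= 11.6622

11.6622


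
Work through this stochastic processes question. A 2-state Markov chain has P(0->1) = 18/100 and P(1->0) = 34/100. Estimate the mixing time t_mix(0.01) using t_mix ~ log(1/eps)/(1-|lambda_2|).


lambda_2 = |1 - p01 - p10| = |1 - 0.1800 - 0.3400| = 0.4800
t_mix ~ log(1/eps)/(1 - |lambda_2|)
= log(100)/(1 - 0.4800) = 4.6052/0.5200
= 8.8561

8.8561


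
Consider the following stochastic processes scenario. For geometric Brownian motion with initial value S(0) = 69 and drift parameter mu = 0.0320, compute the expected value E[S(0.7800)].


E[S(t)] = S(0) * exp(mu * t)
= 69 * exp(0.0320 * 0.7800)
= 69 * 1.0253
= 70.7439

70.7439


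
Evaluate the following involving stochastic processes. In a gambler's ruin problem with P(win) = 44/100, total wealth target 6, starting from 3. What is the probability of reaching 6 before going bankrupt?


Gambler's ruin formula:
r = q/p = 0.5600/0.4400 = 1.2727
P(win) = (1 - r^i)/(1 - r^N)
= (1 - 1.2727^3)/(1 - 1.2727^6)
= 0.3266

0.3266


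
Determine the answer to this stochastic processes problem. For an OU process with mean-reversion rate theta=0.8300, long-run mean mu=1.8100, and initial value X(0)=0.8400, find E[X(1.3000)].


E[X(t)] = mu + (X(0) - mu)*exp(-theta*t)
= 1.8100 + (0.8400 - 1.8100)*exp(-0.8300*1.3000)
= 1.8100 + -0.9700 * 0.3399
= 1.4803

1.4803


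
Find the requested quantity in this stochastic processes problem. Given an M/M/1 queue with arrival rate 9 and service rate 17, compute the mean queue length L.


rho = 9/17 = 0.5294
L = rho/(1-rho)
= 0.5294/0.4706
= 1.1250

1.1250


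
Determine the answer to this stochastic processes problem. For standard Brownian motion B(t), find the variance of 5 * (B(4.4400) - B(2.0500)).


Var(alpha*(B(t)-B(s))) = alpha^2 * (t-s)
= 5^2 * (4.4400 - 2.0500)
= 25 * 2.3900
= 59.7500

59.7500


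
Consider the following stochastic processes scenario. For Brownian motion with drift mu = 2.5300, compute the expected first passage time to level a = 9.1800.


Expected first passage time = a/mu
= 9.1800/2.5300
= 3.6285

3.6285


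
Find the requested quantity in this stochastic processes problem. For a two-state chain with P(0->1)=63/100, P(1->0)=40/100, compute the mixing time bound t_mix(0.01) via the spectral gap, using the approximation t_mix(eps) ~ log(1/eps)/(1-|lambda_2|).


lambda_2 = |1 - p01 - p10| = |1 - 0.6300 - 0.4000| = 0.0300
t_mix ~ log(1/eps)/(1 - |lambda_2|)
= log(100)/(1 - 0.0300) = 4.6052/0.9700
= 4.7476

4.7476


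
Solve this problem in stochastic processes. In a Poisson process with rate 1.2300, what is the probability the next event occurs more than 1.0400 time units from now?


P(X > t) = exp(-lambda * t)
= exp(-1.2300 * 1.0400)
= exp(-1.2792) = 0.2783

0.2783


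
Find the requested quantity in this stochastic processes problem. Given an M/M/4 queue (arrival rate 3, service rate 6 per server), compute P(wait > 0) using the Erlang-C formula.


a = lambda/mu = 0.5000
rho = a/c = 0.1250
Erlang-C formula applied:
C(c,a) = 0.0018

0.0018


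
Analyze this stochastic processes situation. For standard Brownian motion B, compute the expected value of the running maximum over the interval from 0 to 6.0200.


E(max B(s)) = sqrt(2t/pi)
= sqrt(2*6.0200/pi)
= sqrt(3.8325)
= 1.9577

1.9577


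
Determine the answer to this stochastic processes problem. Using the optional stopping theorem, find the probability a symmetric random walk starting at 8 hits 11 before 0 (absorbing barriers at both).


By optional stopping theorem: E(M at tau) = M(0) = 8
P(hit 11)*11 + P(hit 0)*0 = 8
P(hit 11) = (8 - 0)/(11 - 0) = 8/11 = 0.7273

0.7273


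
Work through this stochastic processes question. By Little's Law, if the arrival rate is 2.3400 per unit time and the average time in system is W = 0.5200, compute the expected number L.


Little's Law: L = lambda * W
= 2.3400 * 0.5200
= 1.2168

1.2168


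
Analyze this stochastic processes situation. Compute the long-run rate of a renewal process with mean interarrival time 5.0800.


Long-run renewal rate = 1/E(X)
= 1/5.0800
= 0.1969

0.1969


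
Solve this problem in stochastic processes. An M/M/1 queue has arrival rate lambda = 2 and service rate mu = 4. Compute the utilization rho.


rho = lambda/mu
= 2/4
= 0.5000

0.5000


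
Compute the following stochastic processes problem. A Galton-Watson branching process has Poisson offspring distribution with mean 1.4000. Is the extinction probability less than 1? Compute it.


Since mu = 1.4000 > 1, extinction prob q < 1.
Solve s = exp(mu*(s-1)) iteratively.
q = 0.4890

0.4890


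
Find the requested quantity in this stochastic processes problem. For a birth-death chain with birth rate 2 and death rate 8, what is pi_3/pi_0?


For birth-death process, pi_n/pi_0 = (lambda/mu)^n
= (2/8)^3
= 0.0156

0.0156


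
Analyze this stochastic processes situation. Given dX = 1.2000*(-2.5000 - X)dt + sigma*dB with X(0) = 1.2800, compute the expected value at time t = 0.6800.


E[X(t)] = mu + (X(0) - mu)*exp(-theta*t)
= -2.5000 + (1.2800 - -2.5000)*exp(-1.2000*0.6800)
= -2.5000 + 3.7800 * 0.4422
= -0.8285

-0.8285
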